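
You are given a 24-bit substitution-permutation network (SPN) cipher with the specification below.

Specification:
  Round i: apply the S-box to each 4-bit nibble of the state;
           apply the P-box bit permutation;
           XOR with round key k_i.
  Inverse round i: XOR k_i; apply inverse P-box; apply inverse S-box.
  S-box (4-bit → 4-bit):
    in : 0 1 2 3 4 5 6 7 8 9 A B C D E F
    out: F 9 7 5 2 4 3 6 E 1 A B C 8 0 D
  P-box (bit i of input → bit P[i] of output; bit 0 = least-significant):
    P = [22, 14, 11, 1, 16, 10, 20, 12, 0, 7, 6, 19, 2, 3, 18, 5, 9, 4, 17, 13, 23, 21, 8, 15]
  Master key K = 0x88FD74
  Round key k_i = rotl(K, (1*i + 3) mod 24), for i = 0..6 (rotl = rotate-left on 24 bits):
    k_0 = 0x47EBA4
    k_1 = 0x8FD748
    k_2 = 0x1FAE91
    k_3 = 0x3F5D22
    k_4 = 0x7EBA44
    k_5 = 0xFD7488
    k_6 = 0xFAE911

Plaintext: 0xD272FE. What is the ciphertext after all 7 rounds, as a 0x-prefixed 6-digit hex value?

0x835B78

s_0 = plaintext = 0xD272FE
s_1 = Round(s_0, k_0) = 0x50797D
s_2 = Round(s_1, k_1) = 0x99F053
s_3 = Round(s_2, k_2) = 0xC3A474
s_4 = Round(s_3, k_3) = 0x2D9A8A
s_5 = Round(s_4, k_4) = 0xC6CFC2
s_6 = Round(s_5, k_5) = 0xA1AFF9
s_7 = Round(s_6, k_6) = 0x835B78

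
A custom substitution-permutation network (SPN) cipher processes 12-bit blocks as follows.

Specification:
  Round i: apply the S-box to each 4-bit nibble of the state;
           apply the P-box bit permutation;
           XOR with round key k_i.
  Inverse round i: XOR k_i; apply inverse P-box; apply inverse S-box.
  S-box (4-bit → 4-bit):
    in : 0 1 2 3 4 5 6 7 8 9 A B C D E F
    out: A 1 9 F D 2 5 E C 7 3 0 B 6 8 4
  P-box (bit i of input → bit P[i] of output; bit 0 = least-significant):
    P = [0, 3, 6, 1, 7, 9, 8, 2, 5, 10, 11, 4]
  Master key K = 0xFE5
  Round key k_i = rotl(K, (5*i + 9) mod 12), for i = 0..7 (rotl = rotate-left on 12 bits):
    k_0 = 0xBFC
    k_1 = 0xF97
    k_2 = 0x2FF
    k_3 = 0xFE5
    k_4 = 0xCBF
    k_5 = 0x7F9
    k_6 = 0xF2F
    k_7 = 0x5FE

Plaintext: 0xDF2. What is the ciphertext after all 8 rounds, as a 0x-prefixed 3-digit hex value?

s_0 = plaintext = 0xDF2
s_1 = Round(s_0, k_0) = 0x6FF
s_2 = Round(s_1, k_1) = 0x6F7
s_3 = Round(s_2, k_2) = 0xB95
s_4 = Round(s_3, k_3) = 0xC6D
s_5 = Round(s_4, k_4) = 0x947
s_6 = Round(s_5, k_5) = 0xA17
s_7 = Round(s_6, k_6) = 0xBC5
s_8 = Round(s_7, k_7) = 0x772

0x772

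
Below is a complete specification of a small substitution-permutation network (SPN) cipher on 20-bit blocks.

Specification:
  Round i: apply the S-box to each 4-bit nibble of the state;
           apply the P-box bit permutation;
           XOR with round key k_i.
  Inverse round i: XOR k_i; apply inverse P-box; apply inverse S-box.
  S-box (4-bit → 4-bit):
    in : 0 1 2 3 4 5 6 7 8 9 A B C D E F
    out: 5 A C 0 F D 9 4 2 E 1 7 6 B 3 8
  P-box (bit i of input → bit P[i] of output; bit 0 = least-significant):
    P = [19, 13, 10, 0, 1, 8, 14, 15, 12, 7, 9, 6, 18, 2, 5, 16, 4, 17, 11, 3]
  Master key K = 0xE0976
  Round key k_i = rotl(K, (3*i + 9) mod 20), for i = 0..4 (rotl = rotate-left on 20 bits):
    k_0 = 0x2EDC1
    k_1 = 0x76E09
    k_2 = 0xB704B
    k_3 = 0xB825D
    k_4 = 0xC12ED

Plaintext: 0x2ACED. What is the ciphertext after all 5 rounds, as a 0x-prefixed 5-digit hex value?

0x7E5C2

s_0 = plaintext = 0x2ACED
s_1 = Round(s_0, k_0) = 0xEC64A
s_2 = Round(s_1, k_1) = 0xDBF7F
s_3 = Round(s_2, k_2) = 0xD3036
s_4 = Round(s_3, k_3) = 0x19044
s_5 = Round(s_4, k_4) = 0x7E5C2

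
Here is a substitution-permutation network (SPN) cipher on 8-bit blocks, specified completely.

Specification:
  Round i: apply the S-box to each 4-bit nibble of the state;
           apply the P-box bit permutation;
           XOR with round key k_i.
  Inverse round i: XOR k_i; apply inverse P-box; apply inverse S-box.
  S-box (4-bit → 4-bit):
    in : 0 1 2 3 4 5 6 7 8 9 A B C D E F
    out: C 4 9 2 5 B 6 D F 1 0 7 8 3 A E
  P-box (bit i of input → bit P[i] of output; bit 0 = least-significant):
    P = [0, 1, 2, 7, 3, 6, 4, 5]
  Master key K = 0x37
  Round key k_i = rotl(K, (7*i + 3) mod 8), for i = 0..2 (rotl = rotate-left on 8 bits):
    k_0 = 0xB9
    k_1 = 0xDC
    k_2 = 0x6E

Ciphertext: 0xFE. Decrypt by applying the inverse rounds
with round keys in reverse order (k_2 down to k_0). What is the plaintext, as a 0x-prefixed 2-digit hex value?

0xA7

s_0 = ciphertext = 0xFE
s_1 = InvRound(s_0, k_2) = 0x1C
s_2 = InvRound(s_1, k_1) = 0x3C
s_3 = InvRound(s_2, k_0) = 0xA7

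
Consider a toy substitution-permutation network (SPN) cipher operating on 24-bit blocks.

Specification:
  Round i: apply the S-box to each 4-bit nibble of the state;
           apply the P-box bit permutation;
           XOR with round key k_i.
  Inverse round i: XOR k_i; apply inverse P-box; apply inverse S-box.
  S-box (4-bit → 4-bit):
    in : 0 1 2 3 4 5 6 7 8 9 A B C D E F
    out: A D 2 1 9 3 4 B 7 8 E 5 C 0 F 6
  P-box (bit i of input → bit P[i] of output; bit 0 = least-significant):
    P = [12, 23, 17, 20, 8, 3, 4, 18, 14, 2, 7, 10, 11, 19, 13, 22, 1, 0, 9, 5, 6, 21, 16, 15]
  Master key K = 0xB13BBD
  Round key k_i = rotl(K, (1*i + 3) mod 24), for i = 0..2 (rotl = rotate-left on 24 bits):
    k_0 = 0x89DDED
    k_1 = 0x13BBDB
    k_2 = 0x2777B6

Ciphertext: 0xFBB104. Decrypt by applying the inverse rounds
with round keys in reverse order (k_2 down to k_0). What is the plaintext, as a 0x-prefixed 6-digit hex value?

0x626569

s_0 = ciphertext = 0xFBB104
s_1 = InvRound(s_0, k_2) = 0x9101C0
s_2 = InvRound(s_1, k_1) = 0x98BDF8
s_3 = InvRound(s_2, k_0) = 0x626569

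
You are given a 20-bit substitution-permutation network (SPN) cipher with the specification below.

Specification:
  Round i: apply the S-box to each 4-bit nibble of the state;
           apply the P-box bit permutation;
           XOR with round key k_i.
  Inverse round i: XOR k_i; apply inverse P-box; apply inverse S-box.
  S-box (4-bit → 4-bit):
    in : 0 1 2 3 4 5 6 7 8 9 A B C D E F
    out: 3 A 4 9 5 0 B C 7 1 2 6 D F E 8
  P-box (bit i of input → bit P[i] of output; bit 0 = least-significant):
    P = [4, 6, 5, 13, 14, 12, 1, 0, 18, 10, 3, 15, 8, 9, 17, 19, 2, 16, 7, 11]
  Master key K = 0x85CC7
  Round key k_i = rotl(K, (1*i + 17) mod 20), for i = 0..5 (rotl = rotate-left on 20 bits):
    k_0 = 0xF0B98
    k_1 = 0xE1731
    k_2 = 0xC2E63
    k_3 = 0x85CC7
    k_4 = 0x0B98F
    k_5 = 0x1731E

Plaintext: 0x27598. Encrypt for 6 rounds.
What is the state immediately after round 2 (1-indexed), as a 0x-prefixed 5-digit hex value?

0xC4248

s_0 = plaintext = 0x27598
s_1 = Round(s_0, k_0) = 0x54B68
s_2 = Round(s_1, k_1) = 0xC4248
s_3 = Round(s_2, k_2) = 0xE679D
s_4 = Round(s_3, k_3) = 0x1B73F
s_5 = Round(s_4, k_4) = 0x35386
s_6 = Round(s_5, k_5) = 0x58B48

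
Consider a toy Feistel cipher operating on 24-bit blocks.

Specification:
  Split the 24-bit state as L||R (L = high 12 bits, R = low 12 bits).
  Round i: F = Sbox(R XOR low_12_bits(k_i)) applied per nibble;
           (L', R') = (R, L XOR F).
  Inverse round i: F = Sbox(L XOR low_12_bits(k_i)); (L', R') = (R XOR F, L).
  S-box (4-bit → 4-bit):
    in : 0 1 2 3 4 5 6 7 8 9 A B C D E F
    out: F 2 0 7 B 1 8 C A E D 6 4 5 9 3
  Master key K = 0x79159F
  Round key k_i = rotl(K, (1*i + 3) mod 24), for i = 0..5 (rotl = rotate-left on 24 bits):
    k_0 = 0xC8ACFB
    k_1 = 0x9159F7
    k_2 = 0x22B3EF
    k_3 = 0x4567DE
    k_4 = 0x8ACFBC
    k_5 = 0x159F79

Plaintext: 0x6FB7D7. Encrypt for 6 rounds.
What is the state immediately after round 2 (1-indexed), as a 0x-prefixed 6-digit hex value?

s_0 = plaintext = 0x6FB7D7
s_1 = Round(s_0, k_0) = 0x7D70FF
s_2 = Round(s_1, k_1) = 0x0FF92D
s_3 = Round(s_2, k_2) = 0x92DDBF
s_4 = Round(s_3, k_3) = 0xDBF4AF
s_5 = Round(s_4, k_4) = 0x4AFB98
s_6 = Round(s_5, k_5) = 0xB98F3D

0x0FF92D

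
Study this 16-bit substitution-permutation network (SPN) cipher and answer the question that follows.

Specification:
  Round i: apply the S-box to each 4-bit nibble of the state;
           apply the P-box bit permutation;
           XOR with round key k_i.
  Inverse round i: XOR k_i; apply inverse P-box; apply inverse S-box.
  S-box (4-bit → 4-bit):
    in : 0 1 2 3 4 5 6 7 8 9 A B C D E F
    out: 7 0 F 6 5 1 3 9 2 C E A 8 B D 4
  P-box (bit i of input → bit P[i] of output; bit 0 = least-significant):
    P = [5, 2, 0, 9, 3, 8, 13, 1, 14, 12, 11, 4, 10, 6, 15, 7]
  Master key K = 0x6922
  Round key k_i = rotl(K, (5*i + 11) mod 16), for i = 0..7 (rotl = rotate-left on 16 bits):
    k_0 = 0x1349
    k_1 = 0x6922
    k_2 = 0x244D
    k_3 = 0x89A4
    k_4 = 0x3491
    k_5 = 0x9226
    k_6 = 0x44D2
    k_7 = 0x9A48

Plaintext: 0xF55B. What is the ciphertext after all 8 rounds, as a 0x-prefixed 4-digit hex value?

s_0 = plaintext = 0xF55B
s_1 = Round(s_0, k_0) = 0xD145
s_2 = Round(s_1, k_1) = 0x4DCA
s_3 = Round(s_2, k_2) = 0xF25A
s_4 = Round(s_3, k_3) = 0x53B9
s_5 = Round(s_4, k_4) = 0x2B92
s_6 = Round(s_5, k_5) = 0x24D1
s_7 = Round(s_6, k_6) = 0x8918
s_8 = Round(s_7, k_7) = 0x921C

0x921C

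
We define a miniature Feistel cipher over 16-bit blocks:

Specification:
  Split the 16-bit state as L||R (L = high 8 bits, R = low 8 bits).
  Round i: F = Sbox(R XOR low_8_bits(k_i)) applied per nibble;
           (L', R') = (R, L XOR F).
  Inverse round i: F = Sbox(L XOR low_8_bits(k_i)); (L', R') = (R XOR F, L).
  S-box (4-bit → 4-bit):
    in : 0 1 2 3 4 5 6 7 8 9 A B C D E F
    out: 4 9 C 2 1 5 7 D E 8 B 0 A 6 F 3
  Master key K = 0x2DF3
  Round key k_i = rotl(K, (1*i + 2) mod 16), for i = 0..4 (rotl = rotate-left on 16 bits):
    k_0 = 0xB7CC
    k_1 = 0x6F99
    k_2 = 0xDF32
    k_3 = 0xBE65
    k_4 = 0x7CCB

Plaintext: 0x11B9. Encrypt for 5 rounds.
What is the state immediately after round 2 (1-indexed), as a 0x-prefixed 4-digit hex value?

0xC4EF

s_0 = plaintext = 0x11B9
s_1 = Round(s_0, k_0) = 0xB9C4
s_2 = Round(s_1, k_1) = 0xC4EF
s_3 = Round(s_2, k_2) = 0xEFA2
s_4 = Round(s_3, k_3) = 0xA242
s_5 = Round(s_4, k_4) = 0x424A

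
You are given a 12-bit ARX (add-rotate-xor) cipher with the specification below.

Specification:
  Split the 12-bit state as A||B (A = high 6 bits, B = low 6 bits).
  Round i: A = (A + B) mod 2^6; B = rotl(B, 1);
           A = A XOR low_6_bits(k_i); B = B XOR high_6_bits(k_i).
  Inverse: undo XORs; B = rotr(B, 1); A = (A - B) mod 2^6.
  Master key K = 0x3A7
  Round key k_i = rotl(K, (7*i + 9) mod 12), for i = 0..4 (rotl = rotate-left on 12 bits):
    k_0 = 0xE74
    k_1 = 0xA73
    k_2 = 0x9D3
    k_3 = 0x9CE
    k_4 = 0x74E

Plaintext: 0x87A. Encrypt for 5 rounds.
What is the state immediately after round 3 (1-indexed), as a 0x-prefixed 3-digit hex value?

s_0 = plaintext = 0x87A
s_1 = Round(s_0, k_0) = 0xBCC
s_2 = Round(s_1, k_1) = 0x231
s_3 = Round(s_2, k_2) = 0xA84
s_4 = Round(s_3, k_3) = 0x82F
s_5 = Round(s_4, k_4) = 0x042

0xA84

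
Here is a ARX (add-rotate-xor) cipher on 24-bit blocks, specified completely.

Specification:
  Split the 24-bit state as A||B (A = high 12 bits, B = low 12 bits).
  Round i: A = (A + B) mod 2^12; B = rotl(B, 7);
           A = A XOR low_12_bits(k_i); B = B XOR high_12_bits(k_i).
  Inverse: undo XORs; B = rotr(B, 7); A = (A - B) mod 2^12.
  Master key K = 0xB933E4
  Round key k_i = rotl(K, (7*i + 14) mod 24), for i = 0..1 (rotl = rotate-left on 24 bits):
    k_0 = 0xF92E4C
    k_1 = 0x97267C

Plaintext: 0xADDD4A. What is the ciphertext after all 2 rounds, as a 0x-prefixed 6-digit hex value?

0x71F525

s_0 = plaintext = 0xADDD4A
s_1 = Round(s_0, k_0) = 0x66BAF8
s_2 = Round(s_1, k_1) = 0x71F525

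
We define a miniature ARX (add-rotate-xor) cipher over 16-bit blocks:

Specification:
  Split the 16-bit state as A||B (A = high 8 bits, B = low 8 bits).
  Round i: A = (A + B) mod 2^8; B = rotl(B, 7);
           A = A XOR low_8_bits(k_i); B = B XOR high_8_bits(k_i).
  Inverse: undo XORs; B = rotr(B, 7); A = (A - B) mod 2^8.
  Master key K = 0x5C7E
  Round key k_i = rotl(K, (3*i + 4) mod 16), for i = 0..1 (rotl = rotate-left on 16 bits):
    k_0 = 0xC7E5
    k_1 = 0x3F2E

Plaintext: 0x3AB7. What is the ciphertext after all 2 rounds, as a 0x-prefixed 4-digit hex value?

0x1E31

s_0 = plaintext = 0x3AB7
s_1 = Round(s_0, k_0) = 0x141C
s_2 = Round(s_1, k_1) = 0x1E31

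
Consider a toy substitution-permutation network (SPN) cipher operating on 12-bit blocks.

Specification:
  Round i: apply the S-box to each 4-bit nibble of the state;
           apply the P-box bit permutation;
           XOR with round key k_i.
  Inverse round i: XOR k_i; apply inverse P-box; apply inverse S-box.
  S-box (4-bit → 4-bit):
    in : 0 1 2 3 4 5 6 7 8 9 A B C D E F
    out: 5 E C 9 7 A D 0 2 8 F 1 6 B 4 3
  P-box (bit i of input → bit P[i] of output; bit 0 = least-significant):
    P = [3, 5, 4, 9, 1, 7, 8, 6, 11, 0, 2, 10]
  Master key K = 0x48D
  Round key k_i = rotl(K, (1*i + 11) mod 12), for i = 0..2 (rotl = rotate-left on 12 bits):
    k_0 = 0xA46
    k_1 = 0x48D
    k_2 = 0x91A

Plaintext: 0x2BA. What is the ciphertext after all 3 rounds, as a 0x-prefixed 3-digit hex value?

s_0 = plaintext = 0x2BA
s_1 = Round(s_0, k_0) = 0xC78
s_2 = Round(s_1, k_1) = 0x4A8
s_3 = Round(s_2, k_2) = 0x0FD

0x0FD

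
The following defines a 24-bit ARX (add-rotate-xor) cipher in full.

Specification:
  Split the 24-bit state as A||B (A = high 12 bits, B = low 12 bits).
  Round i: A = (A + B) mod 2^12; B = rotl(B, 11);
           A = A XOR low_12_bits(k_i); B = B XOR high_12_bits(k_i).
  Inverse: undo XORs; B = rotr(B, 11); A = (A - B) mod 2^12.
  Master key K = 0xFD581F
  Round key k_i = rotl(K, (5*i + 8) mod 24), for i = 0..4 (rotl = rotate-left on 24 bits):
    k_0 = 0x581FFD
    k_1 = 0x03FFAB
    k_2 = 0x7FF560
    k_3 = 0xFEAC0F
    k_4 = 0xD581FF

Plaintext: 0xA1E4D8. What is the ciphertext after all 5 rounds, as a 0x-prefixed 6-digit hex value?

0xE8042B

s_0 = plaintext = 0xA1E4D8
s_1 = Round(s_0, k_0) = 0x10B7ED
s_2 = Round(s_1, k_1) = 0x753BC9
s_3 = Round(s_2, k_2) = 0x67CA1B
s_4 = Round(s_3, k_3) = 0xC982E7
s_5 = Round(s_4, k_4) = 0xE8042B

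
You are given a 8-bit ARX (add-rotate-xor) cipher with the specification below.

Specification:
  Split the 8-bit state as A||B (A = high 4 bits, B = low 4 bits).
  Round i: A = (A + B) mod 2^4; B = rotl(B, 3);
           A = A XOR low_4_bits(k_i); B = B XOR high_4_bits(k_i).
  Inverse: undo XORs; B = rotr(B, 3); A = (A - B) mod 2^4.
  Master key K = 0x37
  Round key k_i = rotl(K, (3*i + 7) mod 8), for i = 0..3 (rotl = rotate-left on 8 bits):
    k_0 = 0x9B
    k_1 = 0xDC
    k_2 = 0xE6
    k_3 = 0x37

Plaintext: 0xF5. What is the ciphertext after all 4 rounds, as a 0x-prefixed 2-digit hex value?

0x75

s_0 = plaintext = 0xF5
s_1 = Round(s_0, k_0) = 0xF3
s_2 = Round(s_1, k_1) = 0xE4
s_3 = Round(s_2, k_2) = 0x4C
s_4 = Round(s_3, k_3) = 0x75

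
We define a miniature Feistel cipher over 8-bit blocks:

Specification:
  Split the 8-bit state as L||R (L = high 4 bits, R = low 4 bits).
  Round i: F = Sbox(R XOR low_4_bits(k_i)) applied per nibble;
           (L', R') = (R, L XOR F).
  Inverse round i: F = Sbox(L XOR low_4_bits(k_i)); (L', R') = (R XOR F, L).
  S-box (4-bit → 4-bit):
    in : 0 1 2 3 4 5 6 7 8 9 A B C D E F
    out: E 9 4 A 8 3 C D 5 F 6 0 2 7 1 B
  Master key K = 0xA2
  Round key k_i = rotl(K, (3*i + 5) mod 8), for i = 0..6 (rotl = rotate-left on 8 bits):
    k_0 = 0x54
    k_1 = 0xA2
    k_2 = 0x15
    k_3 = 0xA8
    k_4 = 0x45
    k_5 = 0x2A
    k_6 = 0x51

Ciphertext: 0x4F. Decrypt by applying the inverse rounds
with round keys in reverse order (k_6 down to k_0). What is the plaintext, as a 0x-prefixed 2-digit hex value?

s_0 = ciphertext = 0x4F
s_1 = InvRound(s_0, k_6) = 0xC4
s_2 = InvRound(s_1, k_5) = 0x8C
s_3 = InvRound(s_2, k_4) = 0xB8
s_4 = InvRound(s_3, k_3) = 0x2B
s_5 = InvRound(s_4, k_2) = 0x62
s_6 = InvRound(s_5, k_1) = 0xA6
s_7 = InvRound(s_6, k_0) = 0x7A

0x7A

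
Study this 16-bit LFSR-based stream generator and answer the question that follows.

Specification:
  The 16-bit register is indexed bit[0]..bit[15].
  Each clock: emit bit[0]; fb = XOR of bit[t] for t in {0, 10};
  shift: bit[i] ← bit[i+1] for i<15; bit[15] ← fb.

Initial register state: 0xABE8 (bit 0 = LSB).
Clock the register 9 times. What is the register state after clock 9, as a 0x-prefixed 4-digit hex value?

reg_0 = 0xABE8
clock 1: out=0, reg = 0x55F4
clock 2: out=0, reg = 0xAAFA
clock 3: out=0, reg = 0x557D
clock 4: out=1, reg = 0x2ABE
clock 5: out=0, reg = 0x155F
clock 6: out=1, reg = 0x0AAF
clock 7: out=1, reg = 0x8557
clock 8: out=1, reg = 0x42AB
clock 9: out=1, reg = 0xA155

0xA155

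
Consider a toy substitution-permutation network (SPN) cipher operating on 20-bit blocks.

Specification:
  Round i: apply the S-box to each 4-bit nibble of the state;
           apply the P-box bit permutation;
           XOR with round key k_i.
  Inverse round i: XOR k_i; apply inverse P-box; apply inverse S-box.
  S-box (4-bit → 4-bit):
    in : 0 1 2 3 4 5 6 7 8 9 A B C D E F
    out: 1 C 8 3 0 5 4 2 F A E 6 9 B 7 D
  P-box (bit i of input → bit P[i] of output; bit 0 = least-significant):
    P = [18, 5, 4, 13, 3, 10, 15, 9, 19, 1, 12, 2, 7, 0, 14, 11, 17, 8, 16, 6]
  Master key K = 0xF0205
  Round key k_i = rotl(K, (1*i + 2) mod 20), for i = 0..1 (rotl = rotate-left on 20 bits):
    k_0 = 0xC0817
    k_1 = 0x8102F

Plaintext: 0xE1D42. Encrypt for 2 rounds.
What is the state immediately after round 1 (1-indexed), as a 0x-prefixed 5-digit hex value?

s_0 = plaintext = 0xE1D42
s_1 = Round(s_0, k_0) = 0x76111
s_2 = Round(s_1, k_1) = 0x8E33B

0x76111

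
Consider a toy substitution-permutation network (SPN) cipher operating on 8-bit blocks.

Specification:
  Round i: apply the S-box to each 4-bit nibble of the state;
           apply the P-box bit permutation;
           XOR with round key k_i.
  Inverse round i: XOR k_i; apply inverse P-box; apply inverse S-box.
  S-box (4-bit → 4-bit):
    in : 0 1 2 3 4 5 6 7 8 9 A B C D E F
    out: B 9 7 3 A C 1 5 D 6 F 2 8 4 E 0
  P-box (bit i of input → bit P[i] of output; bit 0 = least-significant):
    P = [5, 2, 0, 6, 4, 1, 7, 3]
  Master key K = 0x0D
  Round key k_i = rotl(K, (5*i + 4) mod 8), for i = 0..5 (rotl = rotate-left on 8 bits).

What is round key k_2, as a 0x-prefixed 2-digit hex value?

0x43

K = 0x0D
k_0 = rotl(K, (5*0+4) mod 8) = rotl(K, 4) = 0xD0
k_1 = rotl(K, (5*1+4) mod 8) = rotl(K, 1) = 0x1A
k_2 = rotl(K, (5*2+4) mod 8) = rotl(K, 6) = 0x43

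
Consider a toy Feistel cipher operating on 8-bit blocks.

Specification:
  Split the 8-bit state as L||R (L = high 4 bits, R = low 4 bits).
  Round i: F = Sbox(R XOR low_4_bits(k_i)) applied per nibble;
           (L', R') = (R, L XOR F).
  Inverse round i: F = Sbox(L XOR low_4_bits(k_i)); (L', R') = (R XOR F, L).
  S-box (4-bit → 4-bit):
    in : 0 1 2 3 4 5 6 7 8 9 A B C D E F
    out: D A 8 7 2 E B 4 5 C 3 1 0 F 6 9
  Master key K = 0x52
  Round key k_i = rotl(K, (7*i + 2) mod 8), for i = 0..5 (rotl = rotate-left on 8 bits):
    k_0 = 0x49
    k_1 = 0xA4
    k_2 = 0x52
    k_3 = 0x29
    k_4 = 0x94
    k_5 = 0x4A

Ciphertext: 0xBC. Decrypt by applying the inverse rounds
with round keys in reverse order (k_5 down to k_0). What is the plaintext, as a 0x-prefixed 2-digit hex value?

0x62

s_0 = ciphertext = 0xBC
s_1 = InvRound(s_0, k_5) = 0x6B
s_2 = InvRound(s_1, k_4) = 0x36
s_3 = InvRound(s_2, k_3) = 0x53
s_4 = InvRound(s_3, k_2) = 0x75
s_5 = InvRound(s_4, k_1) = 0x27
s_6 = InvRound(s_5, k_0) = 0x62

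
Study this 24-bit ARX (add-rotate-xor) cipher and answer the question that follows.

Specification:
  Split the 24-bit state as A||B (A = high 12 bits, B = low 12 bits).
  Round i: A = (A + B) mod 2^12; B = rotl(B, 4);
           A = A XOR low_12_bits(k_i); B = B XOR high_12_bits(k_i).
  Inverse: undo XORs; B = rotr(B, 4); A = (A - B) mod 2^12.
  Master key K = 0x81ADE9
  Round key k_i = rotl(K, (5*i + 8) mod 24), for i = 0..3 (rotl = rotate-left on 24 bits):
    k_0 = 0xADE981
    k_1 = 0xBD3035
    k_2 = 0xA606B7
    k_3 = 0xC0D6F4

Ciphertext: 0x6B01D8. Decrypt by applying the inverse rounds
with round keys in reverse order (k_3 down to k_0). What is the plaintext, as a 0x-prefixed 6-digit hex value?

s_0 = ciphertext = 0x6B01D8
s_1 = InvRound(s_0, k_3) = 0xA675DD
s_2 = InvRound(s_1, k_2) = 0xED5DFB
s_3 = InvRound(s_2, k_1) = 0x67E862
s_4 = InvRound(s_3, k_0) = 0x3D4C2B

0x3D4C2B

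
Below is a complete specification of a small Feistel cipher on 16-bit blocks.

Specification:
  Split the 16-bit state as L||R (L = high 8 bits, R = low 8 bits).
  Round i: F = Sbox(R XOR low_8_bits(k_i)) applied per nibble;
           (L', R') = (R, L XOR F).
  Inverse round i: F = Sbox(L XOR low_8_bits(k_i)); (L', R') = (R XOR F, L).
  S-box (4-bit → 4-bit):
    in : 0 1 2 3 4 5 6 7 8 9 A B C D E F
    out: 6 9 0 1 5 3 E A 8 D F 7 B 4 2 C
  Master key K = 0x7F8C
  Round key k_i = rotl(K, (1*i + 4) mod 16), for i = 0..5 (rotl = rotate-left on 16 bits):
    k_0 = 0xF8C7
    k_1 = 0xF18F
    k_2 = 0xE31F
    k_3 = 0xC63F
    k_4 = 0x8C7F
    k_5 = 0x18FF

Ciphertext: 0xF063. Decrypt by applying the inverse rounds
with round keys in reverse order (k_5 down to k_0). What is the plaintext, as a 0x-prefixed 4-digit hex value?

s_0 = ciphertext = 0xF063
s_1 = InvRound(s_0, k_5) = 0x0FF0
s_2 = InvRound(s_1, k_4) = 0x560F
s_3 = InvRound(s_2, k_3) = 0xE256
s_4 = InvRound(s_3, k_2) = 0x92E2
s_5 = InvRound(s_4, k_1) = 0x7692
s_6 = InvRound(s_5, k_0) = 0xEB76

0xEB76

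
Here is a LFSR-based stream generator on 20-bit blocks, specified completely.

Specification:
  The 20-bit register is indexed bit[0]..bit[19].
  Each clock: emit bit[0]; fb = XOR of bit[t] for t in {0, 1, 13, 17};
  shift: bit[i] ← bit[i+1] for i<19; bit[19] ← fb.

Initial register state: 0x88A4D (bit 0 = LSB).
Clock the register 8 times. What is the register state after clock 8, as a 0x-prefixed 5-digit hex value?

reg_0 = 0x88A4D
clock 1: out=1, reg = 0xC4526
clock 2: out=0, reg = 0xE2293
clock 3: out=1, reg = 0x71149
clock 4: out=1, reg = 0x388A4
clock 5: out=0, reg = 0x9C452
clock 6: out=0, reg = 0xCE229
clock 7: out=1, reg = 0x67114
clock 8: out=0, reg = 0x3388A

0x3388A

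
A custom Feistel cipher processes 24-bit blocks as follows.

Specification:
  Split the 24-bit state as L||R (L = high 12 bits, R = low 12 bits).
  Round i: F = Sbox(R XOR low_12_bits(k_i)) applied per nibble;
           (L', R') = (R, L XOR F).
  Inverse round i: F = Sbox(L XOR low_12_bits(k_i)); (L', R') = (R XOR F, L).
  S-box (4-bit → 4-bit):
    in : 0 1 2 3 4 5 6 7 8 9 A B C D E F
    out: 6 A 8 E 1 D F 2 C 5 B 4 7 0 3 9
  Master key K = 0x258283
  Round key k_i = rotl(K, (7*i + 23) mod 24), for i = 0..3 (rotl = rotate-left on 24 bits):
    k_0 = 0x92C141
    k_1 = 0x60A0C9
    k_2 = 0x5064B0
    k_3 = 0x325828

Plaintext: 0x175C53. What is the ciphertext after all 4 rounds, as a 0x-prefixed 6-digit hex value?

0x9C5CC2

s_0 = plaintext = 0x175C53
s_1 = Round(s_0, k_0) = 0xC531DD
s_2 = Round(s_1, k_1) = 0x1DD6F2
s_3 = Round(s_2, k_2) = 0x6F29C5
s_4 = Round(s_3, k_3) = 0x9C5CC2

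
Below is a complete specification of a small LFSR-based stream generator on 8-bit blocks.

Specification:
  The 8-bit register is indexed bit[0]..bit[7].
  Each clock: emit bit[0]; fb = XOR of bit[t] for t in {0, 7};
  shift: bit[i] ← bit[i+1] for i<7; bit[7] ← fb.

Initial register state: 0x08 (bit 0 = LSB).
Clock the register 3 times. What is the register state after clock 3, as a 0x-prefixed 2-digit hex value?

reg_0 = 0x08
clock 1: out=0, reg = 0x04
clock 2: out=0, reg = 0x02
clock 3: out=0, reg = 0x01

0x01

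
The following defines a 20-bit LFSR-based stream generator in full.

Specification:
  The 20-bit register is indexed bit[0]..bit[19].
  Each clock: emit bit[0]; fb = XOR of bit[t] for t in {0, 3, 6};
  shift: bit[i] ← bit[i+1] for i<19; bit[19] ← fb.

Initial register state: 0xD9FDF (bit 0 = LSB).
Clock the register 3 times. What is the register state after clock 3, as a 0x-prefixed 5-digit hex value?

reg_0 = 0xD9FDF
clock 1: out=1, reg = 0xECFEF
clock 2: out=1, reg = 0xF67F7
clock 3: out=1, reg = 0x7B3FB

0x7B3FB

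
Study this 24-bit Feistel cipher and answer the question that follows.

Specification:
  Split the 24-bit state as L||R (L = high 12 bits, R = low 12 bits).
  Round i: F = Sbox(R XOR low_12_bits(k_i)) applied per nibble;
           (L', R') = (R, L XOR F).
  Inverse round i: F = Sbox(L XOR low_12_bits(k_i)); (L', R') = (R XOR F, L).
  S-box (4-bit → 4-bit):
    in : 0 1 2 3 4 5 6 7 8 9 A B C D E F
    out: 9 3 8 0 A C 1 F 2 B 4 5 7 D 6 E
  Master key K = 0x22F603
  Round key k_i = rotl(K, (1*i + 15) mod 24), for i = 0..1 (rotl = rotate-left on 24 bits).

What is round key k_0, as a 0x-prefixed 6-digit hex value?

K = 0x22F603
k_0 = rotl(K, (1*0+15) mod 24) = rotl(K, 15) = 0x01917B

0x01917B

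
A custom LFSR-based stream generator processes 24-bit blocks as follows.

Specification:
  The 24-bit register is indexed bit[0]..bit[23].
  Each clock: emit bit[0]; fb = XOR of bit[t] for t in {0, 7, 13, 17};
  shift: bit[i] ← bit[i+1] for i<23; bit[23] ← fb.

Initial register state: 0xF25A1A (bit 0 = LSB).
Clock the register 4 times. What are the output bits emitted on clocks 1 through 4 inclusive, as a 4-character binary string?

0101

reg_0 = 0xF25A1A
clock 1: out=0, reg = 0xF92D0D
clock 2: out=1, reg = 0x7C9686
clock 3: out=0, reg = 0xBE4B43
clock 4: out=1, reg = 0x5F25A1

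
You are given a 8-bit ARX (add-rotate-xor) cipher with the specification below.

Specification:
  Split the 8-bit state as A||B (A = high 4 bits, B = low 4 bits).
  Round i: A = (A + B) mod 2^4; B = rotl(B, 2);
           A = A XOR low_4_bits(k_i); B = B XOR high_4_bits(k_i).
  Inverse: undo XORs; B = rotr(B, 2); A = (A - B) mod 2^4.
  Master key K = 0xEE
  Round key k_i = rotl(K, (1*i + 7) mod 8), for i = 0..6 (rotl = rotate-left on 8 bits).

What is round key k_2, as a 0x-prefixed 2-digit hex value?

K = 0xEE
k_0 = rotl(K, (1*0+7) mod 8) = rotl(K, 7) = 0x77
k_1 = rotl(K, (1*1+7) mod 8) = rotl(K, 0) = 0xEE
k_2 = rotl(K, (1*2+7) mod 8) = rotl(K, 1) = 0xDD

0xDD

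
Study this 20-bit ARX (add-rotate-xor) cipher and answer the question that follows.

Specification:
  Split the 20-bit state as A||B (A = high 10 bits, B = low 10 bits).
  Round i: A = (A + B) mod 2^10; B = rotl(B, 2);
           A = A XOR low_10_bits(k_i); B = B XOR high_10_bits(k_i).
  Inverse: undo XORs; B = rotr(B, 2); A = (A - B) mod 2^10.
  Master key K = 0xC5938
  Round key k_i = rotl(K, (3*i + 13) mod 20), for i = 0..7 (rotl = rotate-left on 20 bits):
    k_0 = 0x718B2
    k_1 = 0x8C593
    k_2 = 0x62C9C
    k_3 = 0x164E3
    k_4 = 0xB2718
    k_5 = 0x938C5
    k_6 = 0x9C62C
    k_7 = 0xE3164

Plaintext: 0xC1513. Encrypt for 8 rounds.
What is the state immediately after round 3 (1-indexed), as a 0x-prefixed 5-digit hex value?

s_0 = plaintext = 0xC1513
s_1 = Round(s_0, k_0) = 0x2A98B
s_2 = Round(s_1, k_1) = 0xE981C
s_3 = Round(s_2, k_2) = 0xD79FB
s_4 = Round(s_3, k_3) = 0x6EBB4
s_5 = Round(s_4, k_4) = 0x9D81A
s_6 = Round(s_5, k_5) = 0x95626
s_7 = Round(s_6, k_6) = 0x95EEB
s_8 = Round(s_7, k_7) = 0x09822

0xD79FB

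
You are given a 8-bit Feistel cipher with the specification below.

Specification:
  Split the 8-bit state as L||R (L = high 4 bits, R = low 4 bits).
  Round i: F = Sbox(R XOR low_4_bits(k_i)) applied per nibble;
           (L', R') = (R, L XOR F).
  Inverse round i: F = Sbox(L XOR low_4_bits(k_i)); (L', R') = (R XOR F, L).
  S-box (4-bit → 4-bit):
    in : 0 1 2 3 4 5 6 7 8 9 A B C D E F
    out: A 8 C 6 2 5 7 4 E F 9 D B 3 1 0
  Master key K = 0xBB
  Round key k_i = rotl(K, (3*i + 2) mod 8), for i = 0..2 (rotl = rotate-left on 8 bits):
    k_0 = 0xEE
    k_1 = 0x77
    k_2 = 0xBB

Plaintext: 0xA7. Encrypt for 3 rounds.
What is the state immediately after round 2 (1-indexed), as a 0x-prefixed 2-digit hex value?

s_0 = plaintext = 0xA7
s_1 = Round(s_0, k_0) = 0x75
s_2 = Round(s_1, k_1) = 0x5B
s_3 = Round(s_2, k_2) = 0xBF

0x5B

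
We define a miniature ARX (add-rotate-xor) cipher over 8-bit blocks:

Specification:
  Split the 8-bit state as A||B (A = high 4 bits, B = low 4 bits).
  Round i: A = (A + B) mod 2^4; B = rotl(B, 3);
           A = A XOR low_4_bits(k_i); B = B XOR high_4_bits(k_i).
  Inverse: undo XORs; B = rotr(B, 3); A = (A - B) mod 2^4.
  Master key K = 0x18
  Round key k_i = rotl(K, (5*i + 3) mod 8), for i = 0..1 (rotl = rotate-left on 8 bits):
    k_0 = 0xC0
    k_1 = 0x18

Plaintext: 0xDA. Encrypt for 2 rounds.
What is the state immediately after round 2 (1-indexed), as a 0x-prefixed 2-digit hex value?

0x8D

s_0 = plaintext = 0xDA
s_1 = Round(s_0, k_0) = 0x79
s_2 = Round(s_1, k_1) = 0x8D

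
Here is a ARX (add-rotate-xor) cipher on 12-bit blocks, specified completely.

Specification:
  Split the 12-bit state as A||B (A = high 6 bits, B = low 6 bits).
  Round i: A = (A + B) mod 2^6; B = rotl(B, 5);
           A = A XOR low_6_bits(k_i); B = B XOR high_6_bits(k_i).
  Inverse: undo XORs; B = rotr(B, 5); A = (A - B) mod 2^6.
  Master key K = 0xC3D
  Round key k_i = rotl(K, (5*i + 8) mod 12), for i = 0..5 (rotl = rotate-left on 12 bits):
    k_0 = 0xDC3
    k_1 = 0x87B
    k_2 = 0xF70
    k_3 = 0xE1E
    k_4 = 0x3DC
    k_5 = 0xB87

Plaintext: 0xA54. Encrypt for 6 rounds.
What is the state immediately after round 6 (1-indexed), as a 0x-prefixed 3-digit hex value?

s_0 = plaintext = 0xA54
s_1 = Round(s_0, k_0) = 0xFBD
s_2 = Round(s_1, k_1) = 0x01F
s_3 = Round(s_2, k_2) = 0xBD2
s_4 = Round(s_3, k_3) = 0x7F1
s_5 = Round(s_4, k_4) = 0x337
s_6 = Round(s_5, k_5) = 0x115

0x115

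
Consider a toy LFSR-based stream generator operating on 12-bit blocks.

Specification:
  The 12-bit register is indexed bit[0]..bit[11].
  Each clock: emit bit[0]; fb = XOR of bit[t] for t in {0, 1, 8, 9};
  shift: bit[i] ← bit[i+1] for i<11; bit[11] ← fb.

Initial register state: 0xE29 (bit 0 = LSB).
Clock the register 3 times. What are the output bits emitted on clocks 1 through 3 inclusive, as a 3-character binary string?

reg_0 = 0xE29
clock 1: out=1, reg = 0x714
clock 2: out=0, reg = 0x38A
clock 3: out=0, reg = 0x9C5

100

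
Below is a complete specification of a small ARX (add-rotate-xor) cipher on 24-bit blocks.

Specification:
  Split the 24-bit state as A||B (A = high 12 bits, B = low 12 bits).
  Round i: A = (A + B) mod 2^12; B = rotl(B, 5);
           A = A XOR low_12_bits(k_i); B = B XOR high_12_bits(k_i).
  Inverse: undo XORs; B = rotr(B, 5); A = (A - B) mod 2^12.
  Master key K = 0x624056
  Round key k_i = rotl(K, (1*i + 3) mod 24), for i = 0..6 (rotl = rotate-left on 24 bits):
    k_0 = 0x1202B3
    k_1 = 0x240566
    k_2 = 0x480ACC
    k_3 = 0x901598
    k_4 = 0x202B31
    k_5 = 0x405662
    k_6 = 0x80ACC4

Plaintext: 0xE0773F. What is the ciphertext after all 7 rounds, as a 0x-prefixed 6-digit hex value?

0xA3BF7D

s_0 = plaintext = 0xE0773F
s_1 = Round(s_0, k_0) = 0x7F56CE
s_2 = Round(s_1, k_1) = 0xBA5B8D
s_3 = Round(s_2, k_2) = 0xDFE537
s_4 = Round(s_3, k_3) = 0x6ADFEB
s_5 = Round(s_4, k_4) = 0xDA9F7D
s_6 = Round(s_5, k_5) = 0xB44BBB
s_7 = Round(s_6, k_6) = 0xA3BF7D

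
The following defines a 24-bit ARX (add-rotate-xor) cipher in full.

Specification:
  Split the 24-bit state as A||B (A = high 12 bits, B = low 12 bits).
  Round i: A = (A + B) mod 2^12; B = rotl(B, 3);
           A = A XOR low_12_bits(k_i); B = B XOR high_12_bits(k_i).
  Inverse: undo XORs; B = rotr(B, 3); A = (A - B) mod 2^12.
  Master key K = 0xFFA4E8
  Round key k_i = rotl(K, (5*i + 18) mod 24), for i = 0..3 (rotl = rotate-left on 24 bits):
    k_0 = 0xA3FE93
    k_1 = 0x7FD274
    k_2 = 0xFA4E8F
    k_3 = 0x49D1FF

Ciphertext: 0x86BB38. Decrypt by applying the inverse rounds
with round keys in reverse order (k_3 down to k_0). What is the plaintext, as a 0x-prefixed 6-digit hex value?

0xCD629A

s_0 = ciphertext = 0x86BB38
s_1 = InvRound(s_0, k_3) = 0xDA0BF4
s_2 = InvRound(s_1, k_2) = 0x2A508A
s_3 = InvRound(s_2, k_1) = 0x1E3EEE
s_4 = InvRound(s_3, k_0) = 0xCD629A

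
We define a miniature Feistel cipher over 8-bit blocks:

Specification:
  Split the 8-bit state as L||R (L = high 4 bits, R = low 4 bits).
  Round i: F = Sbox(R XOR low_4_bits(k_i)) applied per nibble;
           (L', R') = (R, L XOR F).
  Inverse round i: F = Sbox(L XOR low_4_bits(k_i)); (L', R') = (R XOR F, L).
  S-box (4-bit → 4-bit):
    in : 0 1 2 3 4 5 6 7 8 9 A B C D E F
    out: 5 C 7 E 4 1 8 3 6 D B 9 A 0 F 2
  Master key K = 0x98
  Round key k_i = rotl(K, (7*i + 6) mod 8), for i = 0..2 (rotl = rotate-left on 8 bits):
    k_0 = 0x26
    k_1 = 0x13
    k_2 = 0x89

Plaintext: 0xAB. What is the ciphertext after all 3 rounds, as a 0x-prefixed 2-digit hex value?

s_0 = plaintext = 0xAB
s_1 = Round(s_0, k_0) = 0xBA
s_2 = Round(s_1, k_1) = 0xA6
s_3 = Round(s_2, k_2) = 0x68

0x68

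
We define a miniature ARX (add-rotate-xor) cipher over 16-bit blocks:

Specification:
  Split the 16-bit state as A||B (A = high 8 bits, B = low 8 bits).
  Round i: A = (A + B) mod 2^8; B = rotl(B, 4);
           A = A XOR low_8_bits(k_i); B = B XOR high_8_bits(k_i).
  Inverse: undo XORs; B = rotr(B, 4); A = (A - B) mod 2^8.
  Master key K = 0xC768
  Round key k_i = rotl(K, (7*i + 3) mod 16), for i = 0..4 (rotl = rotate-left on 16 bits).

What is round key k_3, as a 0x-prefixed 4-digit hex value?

K = 0xC768
k_0 = rotl(K, (7*0+3) mod 16) = rotl(K, 3) = 0x3B46
k_1 = rotl(K, (7*1+3) mod 16) = rotl(K, 10) = 0xA31D
k_2 = rotl(K, (7*2+3) mod 16) = rotl(K, 1) = 0x8ED1
k_3 = rotl(K, (7*3+3) mod 16) = rotl(K, 8) = 0x68C7

0x68C7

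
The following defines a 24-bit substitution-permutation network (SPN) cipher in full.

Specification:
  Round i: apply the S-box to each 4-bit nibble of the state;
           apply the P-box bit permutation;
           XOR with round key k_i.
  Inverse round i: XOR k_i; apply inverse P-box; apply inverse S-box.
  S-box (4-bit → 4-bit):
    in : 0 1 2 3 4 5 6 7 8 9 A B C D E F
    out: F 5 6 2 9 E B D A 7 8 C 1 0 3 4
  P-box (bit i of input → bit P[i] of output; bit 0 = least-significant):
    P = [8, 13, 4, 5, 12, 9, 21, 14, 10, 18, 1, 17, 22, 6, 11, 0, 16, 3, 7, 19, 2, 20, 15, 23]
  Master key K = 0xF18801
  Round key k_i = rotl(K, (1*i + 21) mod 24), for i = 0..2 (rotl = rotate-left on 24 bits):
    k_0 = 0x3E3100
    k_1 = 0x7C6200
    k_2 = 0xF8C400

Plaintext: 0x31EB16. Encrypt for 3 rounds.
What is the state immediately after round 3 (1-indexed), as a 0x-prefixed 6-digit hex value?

0x500B71

s_0 = plaintext = 0x31EB16
s_1 = Round(s_0, k_0) = 0x4D00E2
s_2 = Round(s_1, k_1) = 0xBA5C57
s_3 = Round(s_2, k_2) = 0x500B71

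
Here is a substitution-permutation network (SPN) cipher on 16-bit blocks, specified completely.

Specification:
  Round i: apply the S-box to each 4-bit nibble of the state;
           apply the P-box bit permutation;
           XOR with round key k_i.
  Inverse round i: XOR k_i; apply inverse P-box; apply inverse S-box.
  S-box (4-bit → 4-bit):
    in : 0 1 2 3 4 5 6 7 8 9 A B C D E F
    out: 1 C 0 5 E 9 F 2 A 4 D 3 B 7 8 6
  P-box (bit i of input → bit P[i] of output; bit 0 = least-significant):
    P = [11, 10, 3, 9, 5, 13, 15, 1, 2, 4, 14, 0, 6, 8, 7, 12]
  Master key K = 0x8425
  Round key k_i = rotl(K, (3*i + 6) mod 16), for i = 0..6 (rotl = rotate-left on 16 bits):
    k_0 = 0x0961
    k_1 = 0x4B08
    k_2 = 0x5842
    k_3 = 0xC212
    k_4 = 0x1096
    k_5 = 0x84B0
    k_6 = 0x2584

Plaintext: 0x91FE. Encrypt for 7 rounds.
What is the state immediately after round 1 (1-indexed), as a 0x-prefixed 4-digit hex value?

s_0 = plaintext = 0x91FE
s_1 = Round(s_0, k_0) = 0xEBE0
s_2 = Round(s_1, k_1) = 0x531E
s_3 = Round(s_2, k_2) = 0x8A04
s_4 = Round(s_3, k_3) = 0x953F
s_5 = Round(s_4, k_4) = 0x943B
s_6 = Round(s_5, k_5) = 0x4801
s_7 = Round(s_6, k_6) = 0x363D

0xEBE0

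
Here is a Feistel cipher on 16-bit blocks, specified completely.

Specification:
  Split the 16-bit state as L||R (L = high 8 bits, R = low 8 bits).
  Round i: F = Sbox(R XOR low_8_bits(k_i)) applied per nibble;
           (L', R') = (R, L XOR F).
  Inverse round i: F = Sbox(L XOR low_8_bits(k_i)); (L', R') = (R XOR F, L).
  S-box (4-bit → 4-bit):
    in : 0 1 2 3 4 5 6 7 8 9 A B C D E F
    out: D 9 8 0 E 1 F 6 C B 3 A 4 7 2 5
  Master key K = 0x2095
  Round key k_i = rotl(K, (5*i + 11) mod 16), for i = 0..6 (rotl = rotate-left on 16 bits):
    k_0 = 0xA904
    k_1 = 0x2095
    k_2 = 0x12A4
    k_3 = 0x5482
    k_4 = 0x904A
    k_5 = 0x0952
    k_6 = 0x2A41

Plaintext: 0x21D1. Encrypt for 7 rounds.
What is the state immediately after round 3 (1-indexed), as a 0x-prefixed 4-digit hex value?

0x905E

s_0 = plaintext = 0x21D1
s_1 = Round(s_0, k_0) = 0xD150
s_2 = Round(s_1, k_1) = 0x5090
s_3 = Round(s_2, k_2) = 0x905E
s_4 = Round(s_3, k_3) = 0x5EE4
s_5 = Round(s_4, k_4) = 0xE46C
s_6 = Round(s_5, k_5) = 0x6CE6
s_7 = Round(s_6, k_6) = 0xE65A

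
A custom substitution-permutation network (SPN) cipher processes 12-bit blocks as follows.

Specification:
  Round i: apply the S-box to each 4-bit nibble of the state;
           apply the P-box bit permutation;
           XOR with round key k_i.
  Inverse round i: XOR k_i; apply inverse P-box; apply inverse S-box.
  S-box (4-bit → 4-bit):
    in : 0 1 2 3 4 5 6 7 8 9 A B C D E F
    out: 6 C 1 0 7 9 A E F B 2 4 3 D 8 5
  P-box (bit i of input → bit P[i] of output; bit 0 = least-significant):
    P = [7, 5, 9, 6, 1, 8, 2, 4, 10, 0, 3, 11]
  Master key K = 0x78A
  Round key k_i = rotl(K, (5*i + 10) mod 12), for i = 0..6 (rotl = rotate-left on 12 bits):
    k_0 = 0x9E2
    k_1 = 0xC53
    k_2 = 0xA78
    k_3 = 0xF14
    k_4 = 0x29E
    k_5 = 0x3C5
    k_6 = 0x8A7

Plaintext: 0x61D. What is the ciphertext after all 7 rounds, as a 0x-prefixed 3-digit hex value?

s_0 = plaintext = 0x61D
s_1 = Round(s_0, k_0) = 0x337
s_2 = Round(s_1, k_1) = 0xE33
s_3 = Round(s_2, k_2) = 0x278
s_4 = Round(s_3, k_3) = 0x8E0
s_5 = Round(s_4, k_4) = 0xCA7
s_6 = Round(s_5, k_5) = 0x4A4
s_7 = Round(s_6, k_6) = 0xF0E

0xF0E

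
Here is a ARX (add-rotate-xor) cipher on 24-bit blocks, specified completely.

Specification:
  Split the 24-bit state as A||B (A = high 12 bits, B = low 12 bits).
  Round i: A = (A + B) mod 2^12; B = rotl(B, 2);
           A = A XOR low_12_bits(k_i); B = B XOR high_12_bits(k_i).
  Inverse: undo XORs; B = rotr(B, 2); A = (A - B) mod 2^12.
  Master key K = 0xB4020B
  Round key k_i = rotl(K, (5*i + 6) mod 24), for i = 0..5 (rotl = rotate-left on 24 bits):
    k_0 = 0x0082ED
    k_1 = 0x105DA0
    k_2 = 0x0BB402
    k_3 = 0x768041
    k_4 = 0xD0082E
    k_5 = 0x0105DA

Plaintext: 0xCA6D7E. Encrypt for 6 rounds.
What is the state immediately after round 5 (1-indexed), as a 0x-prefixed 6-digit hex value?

s_0 = plaintext = 0xCA6D7E
s_1 = Round(s_0, k_0) = 0x8C95F3
s_2 = Round(s_1, k_1) = 0x31C6C8
s_3 = Round(s_2, k_2) = 0xDE6B9A
s_4 = Round(s_3, k_3) = 0x9C1902
s_5 = Round(s_4, k_4) = 0xAED90A
s_6 = Round(s_5, k_5) = 0x62D43A

0xAED90A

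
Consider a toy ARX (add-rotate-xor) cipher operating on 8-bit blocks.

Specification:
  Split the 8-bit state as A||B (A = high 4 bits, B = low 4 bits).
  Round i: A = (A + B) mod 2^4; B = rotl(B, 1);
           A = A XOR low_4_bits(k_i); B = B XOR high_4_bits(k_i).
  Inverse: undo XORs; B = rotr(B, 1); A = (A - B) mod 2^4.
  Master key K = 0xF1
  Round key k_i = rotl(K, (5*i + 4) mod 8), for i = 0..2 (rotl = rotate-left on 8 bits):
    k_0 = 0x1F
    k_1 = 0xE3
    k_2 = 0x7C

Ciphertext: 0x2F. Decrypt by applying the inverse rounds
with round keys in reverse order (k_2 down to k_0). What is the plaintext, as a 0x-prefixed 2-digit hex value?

0x92

s_0 = ciphertext = 0x2F
s_1 = InvRound(s_0, k_2) = 0xA4
s_2 = InvRound(s_1, k_1) = 0x45
s_3 = InvRound(s_2, k_0) = 0x92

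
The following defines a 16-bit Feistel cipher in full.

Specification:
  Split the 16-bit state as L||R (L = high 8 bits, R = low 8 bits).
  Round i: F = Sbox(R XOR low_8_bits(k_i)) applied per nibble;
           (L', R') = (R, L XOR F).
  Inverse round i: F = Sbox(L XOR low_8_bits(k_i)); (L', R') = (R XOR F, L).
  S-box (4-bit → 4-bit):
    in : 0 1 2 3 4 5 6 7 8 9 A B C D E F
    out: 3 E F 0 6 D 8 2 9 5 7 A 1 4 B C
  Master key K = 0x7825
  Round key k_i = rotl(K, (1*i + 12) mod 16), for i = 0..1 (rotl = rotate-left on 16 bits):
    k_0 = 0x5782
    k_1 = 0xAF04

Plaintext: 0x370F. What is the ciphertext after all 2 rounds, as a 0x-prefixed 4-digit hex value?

s_0 = plaintext = 0x370F
s_1 = Round(s_0, k_0) = 0x0FA3
s_2 = Round(s_1, k_1) = 0xA37D

0xA37D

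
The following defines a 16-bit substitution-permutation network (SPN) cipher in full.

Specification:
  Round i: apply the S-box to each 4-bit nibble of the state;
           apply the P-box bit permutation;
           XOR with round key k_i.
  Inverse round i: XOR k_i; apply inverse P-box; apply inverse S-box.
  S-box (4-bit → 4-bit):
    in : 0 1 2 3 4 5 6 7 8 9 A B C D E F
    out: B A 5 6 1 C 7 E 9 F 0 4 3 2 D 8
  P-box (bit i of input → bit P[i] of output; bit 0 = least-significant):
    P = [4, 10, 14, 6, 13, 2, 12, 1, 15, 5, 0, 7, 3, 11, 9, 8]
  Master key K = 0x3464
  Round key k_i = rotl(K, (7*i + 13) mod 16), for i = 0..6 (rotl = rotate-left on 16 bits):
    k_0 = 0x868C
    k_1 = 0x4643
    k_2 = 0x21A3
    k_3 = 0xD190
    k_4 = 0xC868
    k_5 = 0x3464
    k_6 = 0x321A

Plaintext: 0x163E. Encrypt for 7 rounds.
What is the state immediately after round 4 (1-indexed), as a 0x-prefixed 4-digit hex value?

0x7CB0

s_0 = plaintext = 0x163E
s_1 = Round(s_0, k_0) = 0x5FF9
s_2 = Round(s_1, k_1) = 0x0191
s_3 = Round(s_2, k_2) = 0x1C4D
s_4 = Round(s_3, k_3) = 0x7CB0
s_5 = Round(s_4, k_4) = 0x5718
s_6 = Round(s_5, k_5) = 0x3793
s_7 = Round(s_6, k_6) = 0x4CBD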